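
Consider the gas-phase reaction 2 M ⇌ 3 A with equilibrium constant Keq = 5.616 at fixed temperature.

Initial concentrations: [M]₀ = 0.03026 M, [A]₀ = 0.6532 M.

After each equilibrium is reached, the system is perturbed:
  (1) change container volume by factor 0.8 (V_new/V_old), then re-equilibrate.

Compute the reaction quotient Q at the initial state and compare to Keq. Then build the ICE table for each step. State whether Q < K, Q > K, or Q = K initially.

Q₀ = 304.4; Q > K (proceeds reverse)

Q₀ = 304.4 vs Keq = 5.616 ⇒ Q>K, reverse
Step 1:
                   M          A
  init       0.03026     0.6532
  Δ           0.1122    -0.1683
  eq          0.1425     0.4849
  solve Keq expr → x = -0.05611; check Q = 5.616
Then change container volume by factor 0.8 (V_new/V_old).
Step 2:
                   M          A
  init        0.1781     0.6061
  Δ          0.01213   -0.01819
  eq          0.1902     0.5879
  solve Keq expr → x = -0.006063; check Q = 5.616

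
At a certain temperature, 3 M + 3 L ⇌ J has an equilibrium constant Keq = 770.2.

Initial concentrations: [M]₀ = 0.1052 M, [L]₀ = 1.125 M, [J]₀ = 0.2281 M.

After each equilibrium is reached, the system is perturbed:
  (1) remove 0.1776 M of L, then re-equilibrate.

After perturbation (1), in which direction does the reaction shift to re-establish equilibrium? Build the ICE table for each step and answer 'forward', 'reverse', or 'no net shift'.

Q₀ = 137.6 vs Keq = 770.2 ⇒ Q<K, forward
Step 1:
                    M           L           J
  Initial      0.1052       1.125      0.2281
  Change     -0.04238    -0.04238     0.01413
  Equil       0.06282       1.083      0.2422
  solve Keq expr → x = 0.01413; check Q = 770.2
Then remove 0.1776 M of L.
Step 2:
                    M           L           J
  Initial     0.06282       0.905      0.2422
  Change      0.01104     0.01104   -0.003681
  Equil       0.07386      0.9161      0.2385
  solve Keq expr → x = -0.003681; check Q = 770.2

Direction: reverse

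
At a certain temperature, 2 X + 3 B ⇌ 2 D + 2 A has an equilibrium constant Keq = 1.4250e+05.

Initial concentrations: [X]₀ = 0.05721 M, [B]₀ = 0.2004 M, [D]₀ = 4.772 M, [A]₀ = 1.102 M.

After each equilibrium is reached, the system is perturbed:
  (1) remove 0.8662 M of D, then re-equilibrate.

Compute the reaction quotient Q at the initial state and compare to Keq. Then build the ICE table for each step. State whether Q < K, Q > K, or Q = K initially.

Q₀ = 1.0498e+06; Q > K (proceeds reverse)

Q₀ = 1.0498e+06 vs Keq = 1.4250e+05 ⇒ Q>K, reverse
Step 1:
                  X         B         D         A
  I         0.05721    0.2004     4.772     1.102
  C         0.04151   0.06226  -0.04151  -0.04151
  E         0.09872    0.2627      4.73      1.06
  solve Keq expr → x = -0.02075; check Q = 1.4250e+05
Then remove 0.8662 M of D.
Step 2:
                  X         B         D         A
  I         0.09872    0.2627     3.864      1.06
  C       -0.009781  -0.01467  0.009781  0.009781
  E         0.08894     0.248     3.874      1.07
  solve Keq expr → x = 0.00489; check Q = 1.4250e+05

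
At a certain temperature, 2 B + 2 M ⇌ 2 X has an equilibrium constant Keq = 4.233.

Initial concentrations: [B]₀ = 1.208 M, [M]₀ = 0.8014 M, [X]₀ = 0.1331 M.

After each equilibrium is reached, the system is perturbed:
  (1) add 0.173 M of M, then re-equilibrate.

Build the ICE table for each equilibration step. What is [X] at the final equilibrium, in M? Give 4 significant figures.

Q₀ = 0.0189 vs Keq = 4.233 ⇒ Q<K, forward
Step 1:
                    B           M           X
  Initial       1.208      0.8014      0.1331
  Change      -0.4394     -0.4394      0.4394
  Equil        0.7686       0.362      0.5725
  solve Keq expr → x = 0.2197; check Q = 4.233
Then add 0.173 M of M.
Step 2:
                    B           M           X
  Initial      0.7686       0.535      0.5725
  Change     -0.07767    -0.07767     0.07767
  Equil        0.6909      0.4573      0.6502
  solve Keq expr → x = 0.03883; check Q = 4.233

[X]_eq = 0.6502 M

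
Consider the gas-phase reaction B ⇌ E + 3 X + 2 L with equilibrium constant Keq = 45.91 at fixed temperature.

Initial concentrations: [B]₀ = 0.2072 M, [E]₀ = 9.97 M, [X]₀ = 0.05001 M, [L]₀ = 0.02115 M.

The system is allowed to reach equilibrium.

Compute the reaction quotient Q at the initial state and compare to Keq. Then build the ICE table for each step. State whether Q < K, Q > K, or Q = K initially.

Q₀ = 2.6921e-06 vs Keq = 45.91 ⇒ Q<K, forward
Step 1:
                   B          E          X          L
  Initial     0.2072       9.97    0.05001    0.02115
  Change     -0.1971     0.1971     0.5914     0.3942
  Equil      0.01008      10.17     0.6414     0.4154
  solve Keq expr → x = 0.1971; check Q = 45.91

Q₀ = 2.6921e-06; Q < K (proceeds forward)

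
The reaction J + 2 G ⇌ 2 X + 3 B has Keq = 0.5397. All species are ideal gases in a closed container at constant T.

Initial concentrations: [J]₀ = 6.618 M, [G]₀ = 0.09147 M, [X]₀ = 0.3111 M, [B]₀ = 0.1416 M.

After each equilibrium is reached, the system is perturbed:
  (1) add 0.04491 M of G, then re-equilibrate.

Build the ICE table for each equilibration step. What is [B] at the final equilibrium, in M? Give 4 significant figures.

[B]_eq = 0.2938 M

Q₀ = 0.004963 vs Keq = 0.5397 ⇒ Q<K, forward
Step 1:
                   J          G          X          B
  Initial      6.618    0.09147     0.3111     0.1416
  Change    -0.03372   -0.06745    0.06745     0.1012
  Equil        6.584    0.02402     0.3785     0.2428
  solve Keq expr → x = 0.03372; check Q = 0.5397
Then add 0.04491 M of G.
Step 2:
                   J          G          X          B
  Initial      6.584    0.06893     0.3785     0.2428
  Change    -0.01701   -0.03403    0.03403    0.05104
  Equil        6.567     0.0349     0.4126     0.2938
  solve Keq expr → x = 0.01701; check Q = 0.5397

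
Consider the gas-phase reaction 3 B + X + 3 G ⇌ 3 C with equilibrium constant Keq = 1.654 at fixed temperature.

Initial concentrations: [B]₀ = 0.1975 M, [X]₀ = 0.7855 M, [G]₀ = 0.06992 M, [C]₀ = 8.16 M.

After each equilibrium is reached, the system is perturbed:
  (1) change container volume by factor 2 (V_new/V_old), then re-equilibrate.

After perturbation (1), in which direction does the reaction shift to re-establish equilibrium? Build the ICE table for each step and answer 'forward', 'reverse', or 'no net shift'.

Direction: reverse

Q₀ = 2.6267e+08 vs Keq = 1.654 ⇒ Q>K, reverse
Step 1:
                   B          X          G          C
  I           0.1975     0.7855    0.06992       8.16
  C            2.009     0.6698      2.009     -2.009
  E            2.207      1.455      2.079      6.151
  solve Keq expr → x = -0.6698; check Q = 1.654
Then change container volume by factor 2 (V_new/V_old).
Step 2:
                   B          X          G          C
  I            1.103     0.7277       1.04      3.075
  C            0.451     0.1503      0.451     -0.451
  E            1.555      0.878      1.491      2.624
  solve Keq expr → x = -0.1503; check Q = 1.654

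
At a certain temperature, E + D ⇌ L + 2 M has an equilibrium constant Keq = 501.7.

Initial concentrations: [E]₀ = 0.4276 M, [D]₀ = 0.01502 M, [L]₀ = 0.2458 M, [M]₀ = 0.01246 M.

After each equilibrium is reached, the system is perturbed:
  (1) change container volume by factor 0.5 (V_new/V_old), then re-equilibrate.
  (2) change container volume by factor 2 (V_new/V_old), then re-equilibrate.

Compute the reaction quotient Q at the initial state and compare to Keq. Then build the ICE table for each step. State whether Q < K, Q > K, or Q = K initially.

Q₀ = 0.005942; Q < K (proceeds forward)

Q₀ = 0.005942 vs Keq = 501.7 ⇒ Q<K, forward
Step 1:
                    E           D           L           M
  Initial      0.4276     0.01502      0.2458     0.01246
  Change     -0.01502    -0.01502     0.01502     0.03004
  Equil        0.4126  2.2754e-06      0.2608      0.0425
  solve Keq expr → x = 0.01502; check Q = 501.7
Then change container volume by factor 0.5 (V_new/V_old).
Step 2:
                    E           D           L           M
  Initial      0.8252  4.5509e-06      0.5216     0.08499
  Change   4.5488e-06  4.5488e-06 -4.5488e-06 -9.0976e-06
  Equil        0.8252  9.0997e-06      0.5216     0.08498
  solve Keq expr → x = -4.5488e-06; check Q = 501.7
Then change container volume by factor 2 (V_new/V_old).
Step 3:
                    E           D           L           M
  Initial      0.4126  4.5499e-06      0.2608     0.04249
  Change  -2.2744e-06 -2.2744e-06  2.2744e-06  4.5488e-06
  Equil        0.4126  2.2754e-06      0.2608      0.0425
  solve Keq expr → x = 2.2744e-06; check Q = 501.7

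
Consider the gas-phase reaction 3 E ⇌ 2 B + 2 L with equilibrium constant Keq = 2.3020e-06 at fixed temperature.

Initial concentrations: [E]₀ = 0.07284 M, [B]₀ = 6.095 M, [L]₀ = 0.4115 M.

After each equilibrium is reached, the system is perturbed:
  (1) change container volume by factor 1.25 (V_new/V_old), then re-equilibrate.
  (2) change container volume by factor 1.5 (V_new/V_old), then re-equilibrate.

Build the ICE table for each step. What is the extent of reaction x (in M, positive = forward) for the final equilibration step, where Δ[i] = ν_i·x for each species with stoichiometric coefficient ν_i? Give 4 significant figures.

Q₀ = 1.6277e+04 vs Keq = 2.3020e-06 ⇒ Q>K, reverse
Step 1:
                   E          B          L
  init       0.07284      6.095     0.4115
  Δ            0.617    -0.4113    -0.4113
  eq          0.6899      5.684 1.5296e-04
  solve Keq expr → x = -0.2057; check Q = 2.3020e-06
Then change container volume by factor 1.25 (V_new/V_old).
Step 2:
                   E          B          L
  init        0.5519      4.547 1.2236e-04
  Δ       -2.1652e-05 1.4435e-05 1.4435e-05
  eq          0.5519      4.547 1.3680e-04
  solve Keq expr → x = 7.2174e-06; check Q = 2.3020e-06
Then change container volume by factor 1.5 (V_new/V_old).
Step 3:
                   E          B          L
  init        0.3679      3.031 9.1200e-05
  Δ       -3.0723e-05 2.0482e-05 2.0482e-05
  eq          0.3679      3.031 1.1168e-04
  solve Keq expr → x = 1.0241e-05; check Q = 2.3020e-06

x = 1.0241e-05 M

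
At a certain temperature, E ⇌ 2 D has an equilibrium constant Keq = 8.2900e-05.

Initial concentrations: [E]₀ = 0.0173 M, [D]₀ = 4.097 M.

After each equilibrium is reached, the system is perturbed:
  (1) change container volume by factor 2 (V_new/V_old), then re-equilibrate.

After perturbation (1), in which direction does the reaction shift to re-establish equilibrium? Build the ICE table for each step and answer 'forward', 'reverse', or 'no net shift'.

Direction: forward

Q₀ = 970.3 vs Keq = 8.2900e-05 ⇒ Q>K, reverse
Step 1:
                    E           D
  Initial      0.0173       4.097
  Change        2.042      -4.084
  Equil         2.059     0.01307
  solve Keq expr → x = -2.042; check Q = 8.2900e-05
Then change container volume by factor 2 (V_new/V_old).
Step 2:
                    E           D
  Initial        1.03    0.006533
  Change     -0.00135      0.0027
  Equil         1.028    0.009233
  solve Keq expr → x = 0.00135; check Q = 8.2900e-05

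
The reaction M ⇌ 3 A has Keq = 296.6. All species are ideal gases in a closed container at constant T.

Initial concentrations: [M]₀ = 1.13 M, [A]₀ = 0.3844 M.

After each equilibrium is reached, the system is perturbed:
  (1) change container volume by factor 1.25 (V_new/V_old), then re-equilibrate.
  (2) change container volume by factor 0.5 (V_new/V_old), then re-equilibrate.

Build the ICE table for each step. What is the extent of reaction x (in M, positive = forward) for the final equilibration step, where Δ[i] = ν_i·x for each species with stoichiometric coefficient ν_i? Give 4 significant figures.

x = -0.2418 M

Q₀ = 0.05027 vs Keq = 296.6 ⇒ Q<K, forward
Step 1:
                   M          A
  I             1.13     0.3844
  C          -0.9995      2.998
  E           0.1305      3.383
  solve Keq expr → x = 0.9995; check Q = 296.6
Then change container volume by factor 1.25 (V_new/V_old).
Step 2:
                   M          A
  I           0.1044      2.706
  C         -0.03056    0.09169
  E          0.07385      2.798
  solve Keq expr → x = 0.03056; check Q = 296.6
Then change container volume by factor 0.5 (V_new/V_old).
Step 3:
                   M          A
  I           0.1477      5.596
  C           0.2418    -0.7255
  E           0.3895       4.87
  solve Keq expr → x = -0.2418; check Q = 296.6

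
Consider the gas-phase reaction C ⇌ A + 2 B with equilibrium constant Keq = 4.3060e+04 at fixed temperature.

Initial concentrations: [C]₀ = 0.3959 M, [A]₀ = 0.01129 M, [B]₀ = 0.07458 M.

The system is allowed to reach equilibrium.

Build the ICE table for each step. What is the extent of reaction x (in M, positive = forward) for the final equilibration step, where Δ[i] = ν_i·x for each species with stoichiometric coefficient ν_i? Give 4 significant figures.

Q₀ = 1.5862e-04 vs Keq = 4.3060e+04 ⇒ Q<K, forward
Step 1:
                   C          A          B
  init        0.3959    0.01129    0.07458
  Δ          -0.3959     0.3959     0.7918
  eq      7.0977e-06     0.4072     0.8664
  solve Keq expr → x = 0.3959; check Q = 4.3060e+04

x = 0.3959 M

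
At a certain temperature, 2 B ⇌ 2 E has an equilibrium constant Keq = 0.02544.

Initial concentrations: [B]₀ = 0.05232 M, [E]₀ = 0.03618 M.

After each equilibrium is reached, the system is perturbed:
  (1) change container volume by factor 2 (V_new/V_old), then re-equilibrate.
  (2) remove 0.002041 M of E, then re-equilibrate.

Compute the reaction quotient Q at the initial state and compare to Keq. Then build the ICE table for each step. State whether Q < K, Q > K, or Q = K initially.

Q₀ = 0.4782 vs Keq = 0.02544 ⇒ Q>K, reverse
Step 1:
                   B          E
  init       0.05232    0.03618
  Δ          0.02401   -0.02401
  eq         0.07633    0.01217
  solve Keq expr → x = -0.012; check Q = 0.02544
Then change container volume by factor 2 (V_new/V_old).
Step 2:
                   B          E
  init       0.03816   0.006087
  Δ                0          0
  eq         0.03816   0.006087
  solve Keq expr → x = 0; check Q = 0.02544
Then remove 0.002041 M of E.
Step 3:
                   B          E
  init       0.03816   0.004046
  Δ         -0.00176    0.00176
  eq          0.0364   0.005806
  solve Keq expr → x = 8.8012e-04; check Q = 0.02544

Q₀ = 0.4782; Q > K (proceeds reverse)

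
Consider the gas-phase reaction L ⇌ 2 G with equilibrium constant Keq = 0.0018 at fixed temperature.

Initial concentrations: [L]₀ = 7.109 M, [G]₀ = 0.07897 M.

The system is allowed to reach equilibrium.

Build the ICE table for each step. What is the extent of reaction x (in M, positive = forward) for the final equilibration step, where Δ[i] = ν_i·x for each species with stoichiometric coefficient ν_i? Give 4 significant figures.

Q₀ = 8.7723e-04 vs Keq = 0.0018 ⇒ Q<K, forward
Step 1:
                    L           G
  Initial       7.109     0.07897
  Change     -0.01701     0.03401
  Equil         7.092       0.113
  solve Keq expr → x = 0.01701; check Q = 0.0018

x = 0.01701 M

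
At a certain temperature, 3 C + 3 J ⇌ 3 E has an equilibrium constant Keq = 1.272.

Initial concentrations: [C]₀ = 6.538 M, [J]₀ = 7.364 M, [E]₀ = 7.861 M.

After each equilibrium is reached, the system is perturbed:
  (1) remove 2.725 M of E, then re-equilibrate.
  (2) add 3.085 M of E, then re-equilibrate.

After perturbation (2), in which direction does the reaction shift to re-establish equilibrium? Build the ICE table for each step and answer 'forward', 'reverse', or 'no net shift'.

Q₀ = 0.004353 vs Keq = 1.272 ⇒ Q<K, forward
Step 1:
                  C         J         E
  init        6.538     7.364     7.861
  Δ          -3.664    -3.664     3.664
  eq          2.874       3.7     11.52
  solve Keq expr → x = 1.221; check Q = 1.272
Then remove 2.725 M of E.
Step 2:
                  C         J         E
  init        2.874       3.7       8.8
  Δ          -0.352    -0.352     0.352
  eq          2.522     3.348     9.152
  solve Keq expr → x = 0.1173; check Q = 1.272
Then add 3.085 M of E.
Step 3:
                  C         J         E
  init        2.522     3.348     12.24
  Δ           0.396     0.396    -0.396
  eq          2.918     3.744     11.84
  solve Keq expr → x = -0.132; check Q = 1.272

Direction: reverse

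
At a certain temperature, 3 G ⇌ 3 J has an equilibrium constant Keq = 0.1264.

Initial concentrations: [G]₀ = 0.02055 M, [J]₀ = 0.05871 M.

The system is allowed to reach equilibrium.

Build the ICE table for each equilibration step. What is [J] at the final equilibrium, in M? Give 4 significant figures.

Q₀ = 23.32 vs Keq = 0.1264 ⇒ Q>K, reverse
Step 1:
                    G           J
  init        0.02055     0.05871
  Δ           0.03222    -0.03222
  eq          0.05277     0.02649
  solve Keq expr → x = -0.01074; check Q = 0.1264

[J]_eq = 0.02649 M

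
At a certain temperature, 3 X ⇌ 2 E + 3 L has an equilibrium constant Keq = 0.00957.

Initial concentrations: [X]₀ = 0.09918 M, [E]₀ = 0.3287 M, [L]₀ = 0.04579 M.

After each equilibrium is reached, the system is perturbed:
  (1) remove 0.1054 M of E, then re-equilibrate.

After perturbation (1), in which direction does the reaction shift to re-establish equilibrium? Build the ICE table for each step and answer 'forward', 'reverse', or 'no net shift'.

Direction: forward

Q₀ = 0.01063 vs Keq = 0.00957 ⇒ Q>K, reverse
Step 1:
                    X           E           L
  init        0.09918      0.3287     0.04579
  Δ          0.001048 -6.9894e-04   -0.001048
  eq           0.1002       0.328     0.04474
  solve Keq expr → x = -3.4947e-04; check Q = 0.00957
Then remove 0.1054 M of E.
Step 2:
                    X           E           L
  init         0.1002      0.2226     0.04474
  Δ         -0.007841    0.005227    0.007841
  eq          0.09239      0.2278     0.05258
  solve Keq expr → x = 0.002614; check Q = 0.00957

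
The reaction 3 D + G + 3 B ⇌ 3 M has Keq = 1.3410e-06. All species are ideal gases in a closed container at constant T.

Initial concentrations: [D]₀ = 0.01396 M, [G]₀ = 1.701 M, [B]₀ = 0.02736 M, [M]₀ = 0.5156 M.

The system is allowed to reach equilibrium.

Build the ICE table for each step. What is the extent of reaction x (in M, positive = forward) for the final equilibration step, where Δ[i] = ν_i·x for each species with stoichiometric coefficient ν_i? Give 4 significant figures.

Q₀ = 1.4462e+09 vs Keq = 1.3410e-06 ⇒ Q>K, reverse
Step 1:
                   D          G          B          M
  I          0.01396      1.701    0.02736     0.5156
  C           0.5117     0.1706     0.5117    -0.5117
  E           0.5257      1.872     0.5391   0.003852
  solve Keq expr → x = -0.1706; check Q = 1.3410e-06

x = -0.1706 M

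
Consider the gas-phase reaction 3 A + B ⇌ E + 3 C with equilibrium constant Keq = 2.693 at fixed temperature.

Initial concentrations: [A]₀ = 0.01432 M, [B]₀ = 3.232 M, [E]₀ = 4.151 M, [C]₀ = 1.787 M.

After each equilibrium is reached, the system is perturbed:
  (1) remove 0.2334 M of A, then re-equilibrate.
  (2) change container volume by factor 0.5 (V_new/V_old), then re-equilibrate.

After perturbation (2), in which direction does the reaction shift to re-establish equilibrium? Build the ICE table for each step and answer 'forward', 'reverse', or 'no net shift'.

Direction: no net shift

Q₀ = 2.4959e+06 vs Keq = 2.693 ⇒ Q>K, reverse
Step 1:
                    A           B           E           C
  init        0.01432       3.232       4.151       1.787
  Δ            0.7555      0.2518     -0.2518     -0.7555
  eq           0.7698       3.484       3.899       1.032
  solve Keq expr → x = -0.2518; check Q = 2.693
Then remove 0.2334 M of A.
Step 2:
                    A           B           E           C
  init         0.5364       3.484       3.899       1.032
  Δ            0.1306     0.04354    -0.04354     -0.1306
  eq            0.667       3.527       3.856      0.9009
  solve Keq expr → x = -0.04354; check Q = 2.693
Then change container volume by factor 0.5 (V_new/V_old).
Step 3:
                    A           B           E           C
  init          1.334       7.055       7.711       1.802
  Δ                 0           0           0           0
  eq            1.334       7.055       7.711       1.802
  solve Keq expr → x = 0; check Q = 2.693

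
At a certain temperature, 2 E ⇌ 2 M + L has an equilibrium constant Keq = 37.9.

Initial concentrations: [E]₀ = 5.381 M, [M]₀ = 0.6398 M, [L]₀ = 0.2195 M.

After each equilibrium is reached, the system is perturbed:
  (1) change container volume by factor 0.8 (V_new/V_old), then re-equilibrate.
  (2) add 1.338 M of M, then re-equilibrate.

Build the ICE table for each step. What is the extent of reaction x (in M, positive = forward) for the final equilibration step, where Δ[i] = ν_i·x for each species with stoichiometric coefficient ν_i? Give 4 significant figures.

x = -0.1266 M

Q₀ = 0.003103 vs Keq = 37.9 ⇒ Q<K, forward
Step 1:
                   E          M          L
  I            5.381     0.6398     0.2195
  C           -4.188      4.188      2.094
  E            1.193      4.828      2.314
  solve Keq expr → x = 2.094; check Q = 37.9
Then change container volume by factor 0.8 (V_new/V_old).
Step 2:
                   E          M          L
  I            1.491      6.035      2.892
  C           0.1241    -0.1241   -0.06205
  E            1.615      5.911       2.83
  solve Keq expr → x = -0.06205; check Q = 37.9
Then add 1.338 M of M.
Step 3:
                   E          M          L
  I            1.615      7.249       2.83
  C           0.2532    -0.2532    -0.1266
  E            1.868      6.996      2.703
  solve Keq expr → x = -0.1266; check Q = 37.9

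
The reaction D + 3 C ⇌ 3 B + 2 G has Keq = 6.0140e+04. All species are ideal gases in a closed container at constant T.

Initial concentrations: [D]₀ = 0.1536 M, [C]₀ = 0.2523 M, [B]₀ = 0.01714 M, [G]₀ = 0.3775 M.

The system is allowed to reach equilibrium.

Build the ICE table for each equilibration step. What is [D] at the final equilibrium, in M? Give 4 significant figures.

Q₀ = 2.9089e-04 vs Keq = 6.0140e+04 ⇒ Q<K, forward
Step 1:
                  D         C         B         G
  Initial    0.1536    0.2523   0.01714    0.3775
  Change   -0.08061   -0.2418    0.2418    0.1612
  Equil     0.07299   0.01047     0.259    0.5387
  solve Keq expr → x = 0.08061; check Q = 6.0140e+04

[D]_eq = 0.07299 M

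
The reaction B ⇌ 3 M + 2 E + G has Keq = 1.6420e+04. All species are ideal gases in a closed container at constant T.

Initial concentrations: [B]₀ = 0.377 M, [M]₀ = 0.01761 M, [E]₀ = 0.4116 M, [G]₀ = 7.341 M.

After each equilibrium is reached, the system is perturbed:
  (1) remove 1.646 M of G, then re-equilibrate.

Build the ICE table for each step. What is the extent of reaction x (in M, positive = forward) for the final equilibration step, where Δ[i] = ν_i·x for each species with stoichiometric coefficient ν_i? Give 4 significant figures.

Q₀ = 1.8015e-05 vs Keq = 1.6420e+04 ⇒ Q<K, forward
Step 1:
                   B          M          E          G
  init         0.377    0.01761     0.4116      7.341
  Δ           -0.376      1.128     0.7521      0.376
  eq      9.5721e-04      1.146      1.164      7.717
  solve Keq expr → x = 0.376; check Q = 1.6420e+04
Then remove 1.646 M of G.
Step 2:
                   B          M          E          G
  init    9.5721e-04      1.146      1.164      6.071
  Δ       -2.0242e-04 6.0726e-04 4.0484e-04 2.0242e-04
  eq      7.5479e-04      1.146      1.164      6.071
  solve Keq expr → x = 2.0242e-04; check Q = 1.6420e+04

x = 2.0242e-04 M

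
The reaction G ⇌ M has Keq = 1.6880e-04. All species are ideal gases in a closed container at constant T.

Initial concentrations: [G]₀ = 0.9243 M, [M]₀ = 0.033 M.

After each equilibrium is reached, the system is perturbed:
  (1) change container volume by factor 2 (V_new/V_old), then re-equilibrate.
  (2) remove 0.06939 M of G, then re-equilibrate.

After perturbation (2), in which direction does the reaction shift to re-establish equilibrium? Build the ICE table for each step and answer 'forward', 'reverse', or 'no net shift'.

Direction: reverse

Q₀ = 0.0357 vs Keq = 1.6880e-04 ⇒ Q>K, reverse
Step 1:
                   G          M
  Initial     0.9243      0.033
  Change     0.03284   -0.03284
  Equil       0.9571 1.6156e-04
  solve Keq expr → x = -0.03284; check Q = 1.6880e-04
Then change container volume by factor 2 (V_new/V_old).
Step 2:
                   G          M
  Initial     0.4786 8.0782e-05
  Change           0          0
  Equil       0.4786 8.0782e-05
  solve Keq expr → x = 0; check Q = 1.6880e-04
Then remove 0.06939 M of G.
Step 3:
                   G          M
  Initial     0.4092 8.0782e-05
  Change  1.1711e-05 -1.1711e-05
  Equil       0.4092 6.9071e-05
  solve Keq expr → x = -1.1711e-05; check Q = 1.6880e-04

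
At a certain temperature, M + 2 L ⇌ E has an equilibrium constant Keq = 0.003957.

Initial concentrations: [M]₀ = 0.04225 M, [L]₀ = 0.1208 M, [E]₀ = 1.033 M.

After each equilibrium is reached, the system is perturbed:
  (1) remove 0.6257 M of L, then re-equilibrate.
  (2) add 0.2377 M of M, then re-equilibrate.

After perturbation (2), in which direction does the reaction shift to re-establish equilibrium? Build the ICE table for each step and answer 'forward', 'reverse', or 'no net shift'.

Direction: forward

Q₀ = 1675 vs Keq = 0.003957 ⇒ Q>K, reverse
Step 1:
                   M          L          E
  init       0.04225     0.1208      1.033
  Δ            1.014      2.027     -1.014
  eq           1.056      2.148    0.01928
  solve Keq expr → x = -1.014; check Q = 0.003957
Then remove 0.6257 M of L.
Step 2:
                   M          L          E
  init         1.056      1.523    0.01928
  Δ         0.009273    0.01855  -0.009273
  eq           1.065      1.541    0.01001
  solve Keq expr → x = -0.009273; check Q = 0.003957
Then add 0.2377 M of M.
Step 3:
                   M          L          E
  init         1.303      1.541    0.01001
  Δ        -0.002146  -0.004291   0.002146
  eq           1.301      1.537    0.01216
  solve Keq expr → x = 0.002146; check Q = 0.003957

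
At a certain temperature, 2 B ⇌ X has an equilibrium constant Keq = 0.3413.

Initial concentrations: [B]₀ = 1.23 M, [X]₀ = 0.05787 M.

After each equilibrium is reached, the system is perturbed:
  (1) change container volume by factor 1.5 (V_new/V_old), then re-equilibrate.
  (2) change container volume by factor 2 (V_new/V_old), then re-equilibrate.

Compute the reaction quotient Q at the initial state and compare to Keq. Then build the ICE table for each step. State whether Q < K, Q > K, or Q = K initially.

Q₀ = 0.03825; Q < K (proceeds forward)

Q₀ = 0.03825 vs Keq = 0.3413 ⇒ Q<K, forward
Step 1:
                    B           X
  I              1.23     0.05787
  C           -0.3788      0.1894
  E            0.8512      0.2473
  solve Keq expr → x = 0.1894; check Q = 0.3413
Then change container volume by factor 1.5 (V_new/V_old).
Step 2:
                    B           X
  I            0.5675      0.1649
  C           0.06052    -0.03026
  E             0.628      0.1346
  solve Keq expr → x = -0.03026; check Q = 0.3413
Then change container volume by factor 2 (V_new/V_old).
Step 3:
                    B           X
  I             0.314      0.0673
  C           0.04609    -0.02304
  E            0.3601     0.04425
  solve Keq expr → x = -0.02304; check Q = 0.3413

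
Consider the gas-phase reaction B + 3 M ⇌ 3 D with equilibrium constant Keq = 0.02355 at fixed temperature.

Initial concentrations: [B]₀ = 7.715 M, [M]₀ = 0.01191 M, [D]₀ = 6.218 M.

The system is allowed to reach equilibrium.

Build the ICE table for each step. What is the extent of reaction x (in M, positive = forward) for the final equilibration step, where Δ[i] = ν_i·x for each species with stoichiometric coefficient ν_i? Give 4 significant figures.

Q₀ = 1.8445e+07 vs Keq = 0.02355 ⇒ Q>K, reverse
Step 1:
                   B          M          D
  Initial      7.715    0.01191      6.218
  Change       1.297       3.89      -3.89
  Equil        9.012      3.902      2.328
  solve Keq expr → x = -1.297; check Q = 0.02355

x = -1.297 M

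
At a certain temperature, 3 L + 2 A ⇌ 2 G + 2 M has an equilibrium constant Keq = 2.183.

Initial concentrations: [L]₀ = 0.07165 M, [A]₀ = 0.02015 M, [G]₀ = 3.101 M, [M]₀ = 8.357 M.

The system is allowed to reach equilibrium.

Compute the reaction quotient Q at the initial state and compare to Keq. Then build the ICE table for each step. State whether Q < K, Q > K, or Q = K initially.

Q₀ = 4.4968e+09 vs Keq = 2.183 ⇒ Q>K, reverse
Step 1:
                  L         A         G         M
  init      0.07165   0.02015     3.101     8.357
  Δ           2.456     1.637    -1.637    -1.637
  eq          2.527     1.657     1.464      6.72
  solve Keq expr → x = -0.8185; check Q = 2.183

Q₀ = 4.4968e+09; Q > K (proceeds reverse)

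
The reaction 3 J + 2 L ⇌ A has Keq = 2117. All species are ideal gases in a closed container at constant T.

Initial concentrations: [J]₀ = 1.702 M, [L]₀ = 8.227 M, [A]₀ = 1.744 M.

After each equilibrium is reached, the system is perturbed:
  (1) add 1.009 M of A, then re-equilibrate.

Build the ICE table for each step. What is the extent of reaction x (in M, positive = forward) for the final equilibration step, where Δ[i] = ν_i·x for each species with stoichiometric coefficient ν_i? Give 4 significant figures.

Q₀ = 0.005226 vs Keq = 2117 ⇒ Q<K, forward
Step 1:
                  J         L         A
  init        1.702     8.227     1.744
  Δ          -1.674    -1.116    0.5581
  eq        0.02781     7.111     2.302
  solve Keq expr → x = 0.5581; check Q = 2117
Then add 1.009 M of A.
Step 2:
                  J         L         A
  init      0.02781     7.111     3.311
  Δ        0.003571  0.002381  -0.00119
  eq        0.03138     7.113      3.31
  solve Keq expr → x = -0.00119; check Q = 2117

x = -0.00119 M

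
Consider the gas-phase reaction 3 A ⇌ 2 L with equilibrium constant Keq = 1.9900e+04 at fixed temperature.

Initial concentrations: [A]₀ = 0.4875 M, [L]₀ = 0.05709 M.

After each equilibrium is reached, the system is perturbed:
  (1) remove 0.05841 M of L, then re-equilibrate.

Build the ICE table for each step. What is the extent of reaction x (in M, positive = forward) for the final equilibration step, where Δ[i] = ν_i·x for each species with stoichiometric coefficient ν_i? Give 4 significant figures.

Q₀ = 0.02813 vs Keq = 1.9900e+04 ⇒ Q<K, forward
Step 1:
                    A           L
  I            0.4875     0.05709
  C           -0.4685      0.3123
  E             0.019      0.3694
  solve Keq expr → x = 0.1562; check Q = 1.9900e+04
Then remove 0.05841 M of L.
Step 2:
                    A           L
  I             0.019       0.311
  C         -0.002011    0.001341
  E           0.01699      0.3124
  solve Keq expr → x = 6.7029e-04; check Q = 1.9900e+04

x = 6.7029e-04 M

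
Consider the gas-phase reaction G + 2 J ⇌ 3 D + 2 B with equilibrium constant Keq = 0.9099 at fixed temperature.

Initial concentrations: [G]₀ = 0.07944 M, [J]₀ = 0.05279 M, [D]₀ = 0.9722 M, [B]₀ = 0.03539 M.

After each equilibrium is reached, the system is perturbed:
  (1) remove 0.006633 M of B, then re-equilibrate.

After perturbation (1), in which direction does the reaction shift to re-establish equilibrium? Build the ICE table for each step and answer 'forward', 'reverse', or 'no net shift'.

Q₀ = 5.199 vs Keq = 0.9099 ⇒ Q>K, reverse
Step 1:
                  G         J         D         B
  init      0.07944   0.05279    0.9722   0.03539
  Δ        0.007425   0.01485  -0.02228  -0.01485
  eq        0.08687   0.06764    0.9499   0.02054
  solve Keq expr → x = -0.007425; check Q = 0.9099
Then remove 0.006633 M of B.
Step 2:
                  G         J         D         B
  init      0.08687   0.06764    0.9499   0.01391
  Δ       -0.002363 -0.004727   0.00709  0.004727
  eq         0.0845   0.06291     0.957   0.01863
  solve Keq expr → x = 0.002363; check Q = 0.9099

Direction: forward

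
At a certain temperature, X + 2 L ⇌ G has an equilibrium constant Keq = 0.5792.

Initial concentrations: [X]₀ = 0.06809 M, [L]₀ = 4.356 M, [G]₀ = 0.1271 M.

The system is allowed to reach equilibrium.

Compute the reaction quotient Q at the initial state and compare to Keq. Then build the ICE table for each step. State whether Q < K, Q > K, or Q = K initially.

Q₀ = 0.09838; Q < K (proceeds forward)

Q₀ = 0.09838 vs Keq = 0.5792 ⇒ Q<K, forward
Step 1:
                  X         L         G
  init      0.06809     4.356    0.1271
  Δ        -0.05109   -0.1022   0.05109
  eq          0.017     4.254    0.1782
  solve Keq expr → x = 0.05109; check Q = 0.5792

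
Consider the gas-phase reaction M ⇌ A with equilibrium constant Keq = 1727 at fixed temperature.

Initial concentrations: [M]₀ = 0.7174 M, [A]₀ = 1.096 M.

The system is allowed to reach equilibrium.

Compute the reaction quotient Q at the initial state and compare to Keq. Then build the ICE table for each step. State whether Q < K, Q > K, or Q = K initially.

Q₀ = 1.528; Q < K (proceeds forward)

Q₀ = 1.528 vs Keq = 1727 ⇒ Q<K, forward
Step 1:
                    M           A
  init         0.7174       1.096
  Δ           -0.7164      0.7164
  eq         0.001049       1.812
  solve Keq expr → x = 0.7164; check Q = 1727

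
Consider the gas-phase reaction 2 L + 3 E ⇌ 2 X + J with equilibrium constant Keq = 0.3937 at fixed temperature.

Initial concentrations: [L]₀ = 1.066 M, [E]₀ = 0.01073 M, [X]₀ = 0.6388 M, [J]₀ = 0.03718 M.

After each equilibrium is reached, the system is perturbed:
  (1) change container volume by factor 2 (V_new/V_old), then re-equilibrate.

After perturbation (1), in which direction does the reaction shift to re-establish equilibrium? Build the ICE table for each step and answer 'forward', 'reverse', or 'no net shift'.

Direction: reverse

Q₀ = 1.0808e+04 vs Keq = 0.3937 ⇒ Q>K, reverse
Step 1:
                    L           E           X           J
  Initial       1.066     0.01073      0.6388     0.03718
  Change      0.06958      0.1044    -0.06958    -0.03479
  Equil         1.136      0.1151      0.5692    0.002389
  solve Keq expr → x = -0.03479; check Q = 0.3937
Then change container volume by factor 2 (V_new/V_old).
Step 2:
                    L           E           X           J
  Initial      0.5678     0.05755      0.2846    0.001195
  Change     0.001697    0.002545   -0.001697 -8.4847e-04
  Equil        0.5695      0.0601      0.2829  3.4624e-04
  solve Keq expr → x = -8.4847e-04; check Q = 0.3937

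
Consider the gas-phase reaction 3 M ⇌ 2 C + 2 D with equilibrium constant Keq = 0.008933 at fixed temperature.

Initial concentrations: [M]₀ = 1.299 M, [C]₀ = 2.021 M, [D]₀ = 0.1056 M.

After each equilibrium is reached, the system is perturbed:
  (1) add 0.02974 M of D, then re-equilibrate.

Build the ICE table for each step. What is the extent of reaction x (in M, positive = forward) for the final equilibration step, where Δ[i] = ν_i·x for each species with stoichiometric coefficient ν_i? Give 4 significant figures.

Q₀ = 0.02078 vs Keq = 0.008933 ⇒ Q>K, reverse
Step 1:
                   M          C          D
  I            1.299      2.021     0.1056
  C          0.04711   -0.03141   -0.03141
  E            1.346       1.99    0.07419
  solve Keq expr → x = -0.0157; check Q = 0.008933
Then add 0.02974 M of D.
Step 2:
                   M          C          D
  I            1.346       1.99     0.1039
  C          0.03832   -0.02554   -0.02554
  E            1.384      1.964    0.07839
  solve Keq expr → x = -0.01277; check Q = 0.008933

x = -0.01277 M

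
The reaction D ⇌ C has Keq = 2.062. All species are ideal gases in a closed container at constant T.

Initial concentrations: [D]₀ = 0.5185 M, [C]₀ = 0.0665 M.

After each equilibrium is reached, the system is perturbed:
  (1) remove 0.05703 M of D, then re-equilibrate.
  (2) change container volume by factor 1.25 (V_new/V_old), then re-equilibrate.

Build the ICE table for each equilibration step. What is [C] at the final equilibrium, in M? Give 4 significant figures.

Q₀ = 0.1283 vs Keq = 2.062 ⇒ Q<K, forward
Step 1:
                    D           C
  I            0.5185      0.0665
  C           -0.3274      0.3274
  E            0.1911      0.3939
  solve Keq expr → x = 0.3274; check Q = 2.062
Then remove 0.05703 M of D.
Step 2:
                    D           C
  I             0.134      0.3939
  C            0.0384     -0.0384
  E            0.1724      0.3555
  solve Keq expr → x = -0.0384; check Q = 2.062
Then change container volume by factor 1.25 (V_new/V_old).
Step 3:
                    D           C
  I            0.1379      0.2844
  C                 0           0
  E            0.1379      0.2844
  solve Keq expr → x = 0; check Q = 2.062

[C]_eq = 0.2844 M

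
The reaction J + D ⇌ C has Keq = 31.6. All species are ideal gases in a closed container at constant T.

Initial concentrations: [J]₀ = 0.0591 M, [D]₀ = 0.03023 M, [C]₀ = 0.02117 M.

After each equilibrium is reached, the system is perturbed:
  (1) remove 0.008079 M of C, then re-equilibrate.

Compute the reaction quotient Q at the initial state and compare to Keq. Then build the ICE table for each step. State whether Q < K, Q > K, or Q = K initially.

Q₀ = 11.85 vs Keq = 31.6 ⇒ Q<K, forward
Step 1:
                    J           D           C
  Initial      0.0591     0.03023     0.02117
  Change     -0.01007    -0.01007     0.01007
  Equil       0.04903     0.02016     0.03124
  solve Keq expr → x = 0.01007; check Q = 31.6
Then remove 0.008079 M of C.
Step 2:
                    J           D           C
  Initial     0.04903     0.02016     0.02316
  Change    -0.002603   -0.002603    0.002603
  Equil       0.04643     0.01756     0.02576
  solve Keq expr → x = 0.002603; check Q = 31.6

Q₀ = 11.85; Q < K (proceeds forward)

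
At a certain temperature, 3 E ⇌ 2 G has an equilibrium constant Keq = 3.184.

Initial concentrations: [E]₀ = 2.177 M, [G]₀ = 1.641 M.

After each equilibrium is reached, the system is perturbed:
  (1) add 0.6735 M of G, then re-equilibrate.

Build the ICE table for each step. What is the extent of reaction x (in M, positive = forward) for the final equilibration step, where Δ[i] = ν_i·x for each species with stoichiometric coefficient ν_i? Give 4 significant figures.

Q₀ = 0.261 vs Keq = 3.184 ⇒ Q<K, forward
Step 1:
                    E           G
  I             2.177       1.641
  C           -0.9918      0.6612
  E             1.185       2.302
  solve Keq expr → x = 0.3306; check Q = 3.184
Then add 0.6735 M of G.
Step 2:
                    E           G
  I             1.185       2.976
  C            0.1825     -0.1217
  E             1.368       2.854
  solve Keq expr → x = -0.06084; check Q = 3.184

x = -0.06084 M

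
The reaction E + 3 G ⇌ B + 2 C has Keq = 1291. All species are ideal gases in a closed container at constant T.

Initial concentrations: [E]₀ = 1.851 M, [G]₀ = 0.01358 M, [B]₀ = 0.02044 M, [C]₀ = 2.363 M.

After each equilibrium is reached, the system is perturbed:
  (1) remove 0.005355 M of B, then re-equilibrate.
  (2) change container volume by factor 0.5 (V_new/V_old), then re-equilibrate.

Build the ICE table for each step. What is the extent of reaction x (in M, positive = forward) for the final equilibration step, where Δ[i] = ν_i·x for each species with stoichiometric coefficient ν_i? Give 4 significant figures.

x = 0.003159 M

Q₀ = 2.4621e+04 vs Keq = 1291 ⇒ Q>K, reverse
Step 1:
                    E           G           B           C
  init          1.851     0.01358     0.02044       2.363
  Δ          0.006156     0.01847   -0.006156    -0.01231
  eq            1.857     0.03205     0.01428       2.351
  solve Keq expr → x = -0.006156; check Q = 1291
Then remove 0.005355 M of B.
Step 2:
                    E           G           B           C
  init          1.857     0.03205    0.008929       2.351
  Δ         -0.001161   -0.003482    0.001161    0.002321
  eq            1.856     0.02857     0.01009       2.353
  solve Keq expr → x = 0.001161; check Q = 1291
Then change container volume by factor 0.5 (V_new/V_old).
Step 3:
                    E           G           B           C
  init          3.712     0.05713     0.02018       4.706
  Δ         -0.003159   -0.009478    0.003159    0.006319
  eq            3.709     0.04766     0.02334       4.712
  solve Keq expr → x = 0.003159; check Q = 1291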